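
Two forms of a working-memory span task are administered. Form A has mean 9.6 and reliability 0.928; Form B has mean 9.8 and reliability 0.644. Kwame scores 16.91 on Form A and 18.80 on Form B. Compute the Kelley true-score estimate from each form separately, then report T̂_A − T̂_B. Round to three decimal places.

T̂_A = 0.928(16.91) + 0.072(9.6) = 16.38368
T̂_B = 0.644(18.80) + 0.356(9.8) = 15.59600
T̂_A − T̂_B = 0.78768

0.788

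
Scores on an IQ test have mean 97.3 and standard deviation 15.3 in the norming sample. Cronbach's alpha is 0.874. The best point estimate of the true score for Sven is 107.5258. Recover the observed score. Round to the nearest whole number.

109

T̂ = ρX + (1 − ρ)μ  ⇒  X = (T̂ − (1 − ρ)μ) / ρ
X = (107.5258 − 0.126 × 97.3) / 0.874 = (107.5258 − 12.2598) / 0.874 = 95.2660 / 0.874 = 109.00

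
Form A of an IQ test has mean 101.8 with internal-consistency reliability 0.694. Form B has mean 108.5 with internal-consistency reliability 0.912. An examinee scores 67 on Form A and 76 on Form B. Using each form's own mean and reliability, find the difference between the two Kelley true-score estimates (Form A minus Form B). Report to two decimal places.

-1.21

T̂_A = 0.694(67) + 0.306(101.8) = 77.6488
T̂_B = 0.912(76) + 0.088(108.5) = 78.8600
T̂_A − T̂_B = -1.2112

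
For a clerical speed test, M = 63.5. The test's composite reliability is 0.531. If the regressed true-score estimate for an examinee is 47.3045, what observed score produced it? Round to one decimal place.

T̂ = ρX + (1 − ρ)μ  ⇒  X = (T̂ − (1 − ρ)μ) / ρ
X = (47.3045 − 0.469 × 63.5) / 0.531 = (47.3045 − 29.7815) / 0.531 = 17.5230 / 0.531 = 33.000

33.0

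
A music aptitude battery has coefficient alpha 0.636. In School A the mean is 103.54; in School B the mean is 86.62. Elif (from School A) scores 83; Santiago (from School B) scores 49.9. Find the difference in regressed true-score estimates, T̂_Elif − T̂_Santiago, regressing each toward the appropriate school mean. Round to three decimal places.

T̂_Elif = 0.636(83) + 0.364(103.54) = 90.47656
T̂_Santiago = 0.636(49.9) + 0.364(86.62) = 63.26608
Difference = 90.47656 − 63.26608 = 27.21048

27.210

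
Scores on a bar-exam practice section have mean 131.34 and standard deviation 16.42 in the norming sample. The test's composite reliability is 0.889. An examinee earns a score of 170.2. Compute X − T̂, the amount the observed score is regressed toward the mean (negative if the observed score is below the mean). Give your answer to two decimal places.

4.31

Regress the observed score toward the mean by the unreliability: T̂ = 0.889·170.2 + 0.111·131.34 = 151.3078 + 14.57874 = 165.8865.
X − T̂ = 170.2 − 165.887 = 4.313 → 4.31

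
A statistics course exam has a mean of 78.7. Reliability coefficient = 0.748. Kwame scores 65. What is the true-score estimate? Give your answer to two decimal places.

Kelley's formula gives T̂ = 0.748·65 + 0.252·78.7 = 48.620 + 19.8324 = 68.452.

68.45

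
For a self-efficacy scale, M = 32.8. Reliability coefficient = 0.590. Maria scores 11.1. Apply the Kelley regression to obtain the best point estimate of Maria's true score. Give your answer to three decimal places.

19.997

T̂ = ρX + (1 − ρ)μ
  = 0.590 × 11.1 + 0.410 × 32.8
  = 6.5490 + 13.4480
  = 19.9970
  ≈ 19.997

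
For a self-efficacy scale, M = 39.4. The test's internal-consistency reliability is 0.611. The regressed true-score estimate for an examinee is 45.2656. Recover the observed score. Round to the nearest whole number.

49

T̂ = ρX + (1 − ρ)μ  ⇒  X = (T̂ − (1 − ρ)μ) / ρ
X = (45.2656 − 0.389 × 39.4) / 0.611 = (45.2656 − 15.3266) / 0.611 = 29.9390 / 0.611 = 49.00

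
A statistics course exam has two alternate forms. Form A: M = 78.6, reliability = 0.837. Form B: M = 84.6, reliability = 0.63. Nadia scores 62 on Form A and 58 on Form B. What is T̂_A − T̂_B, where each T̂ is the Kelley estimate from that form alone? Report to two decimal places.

-3.14

T̂_A = 0.837(62) + 0.163(78.6) = 64.7058
T̂_B = 0.63(58) + 0.37(84.6) = 67.8420
T̂_A − T̂_B = -3.1362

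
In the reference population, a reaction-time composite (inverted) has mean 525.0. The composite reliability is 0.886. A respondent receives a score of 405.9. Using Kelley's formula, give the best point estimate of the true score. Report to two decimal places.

Weight the observed score by reliability and the mean by (1 − reliability): T̂ = 0.886·405.9 + 0.114·525.0 = 359.6274 + 59.8500 = 419.477.

419.48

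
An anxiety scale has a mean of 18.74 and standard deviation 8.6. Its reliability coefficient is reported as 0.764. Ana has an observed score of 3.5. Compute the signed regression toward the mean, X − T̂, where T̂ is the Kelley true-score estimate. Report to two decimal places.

T̂ = 0.764(3.5) + 0.236(18.74) = 2.6740 + 4.42264 = 7.0966 → 7.097
X − T̂ = 3.5 − 7.097 = -3.597 → -3.60

-3.60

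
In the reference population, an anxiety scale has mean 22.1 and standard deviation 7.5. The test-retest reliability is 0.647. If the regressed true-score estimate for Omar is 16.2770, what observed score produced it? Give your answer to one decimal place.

T̂ = ρX + (1 − ρ)μ  ⇒  X = (T̂ − (1 − ρ)μ) / ρ
X = (16.2770 − 0.353 × 22.1) / 0.647 = (16.2770 − 7.8013) / 0.647 = 8.4757 / 0.647 = 13.100

13.1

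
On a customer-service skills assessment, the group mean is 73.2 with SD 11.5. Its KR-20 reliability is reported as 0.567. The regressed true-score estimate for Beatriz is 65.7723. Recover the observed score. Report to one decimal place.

60.1

T̂ = ρX + (1 − ρ)μ  ⇒  X = (T̂ − (1 − ρ)μ) / ρ
X = (65.7723 − 0.433 × 73.2) / 0.567 = (65.7723 − 31.6956) / 0.567 = 34.0767 / 0.567 = 60.100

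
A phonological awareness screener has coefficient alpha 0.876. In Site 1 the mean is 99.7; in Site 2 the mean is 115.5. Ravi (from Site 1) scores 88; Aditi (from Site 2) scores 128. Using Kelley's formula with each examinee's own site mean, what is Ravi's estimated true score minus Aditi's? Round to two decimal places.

T̂_Ravi = 0.876(88) + 0.124(99.7) = 89.4508
T̂_Aditi = 0.876(128) + 0.124(115.5) = 126.4500
Difference = 89.4508 − 126.4500 = -36.9992

-37.00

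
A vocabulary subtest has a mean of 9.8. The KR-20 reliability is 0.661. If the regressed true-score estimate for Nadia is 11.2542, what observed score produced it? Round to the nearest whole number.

T̂ = ρX + (1 − ρ)μ  ⇒  X = (T̂ − (1 − ρ)μ) / ρ
X = (11.2542 − 0.339 × 9.8) / 0.661 = (11.2542 − 3.3222) / 0.661 = 7.9320 / 0.661 = 12.00

12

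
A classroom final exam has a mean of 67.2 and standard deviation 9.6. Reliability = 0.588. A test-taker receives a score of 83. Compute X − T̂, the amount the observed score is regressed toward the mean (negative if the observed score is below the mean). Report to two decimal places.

T̂ = 0.588(83) + 0.412(67.2) = 48.804 + 27.6864 = 76.4904 → 76.490
X − T̂ = 83 − 76.490 = 6.510 → 6.51

6.51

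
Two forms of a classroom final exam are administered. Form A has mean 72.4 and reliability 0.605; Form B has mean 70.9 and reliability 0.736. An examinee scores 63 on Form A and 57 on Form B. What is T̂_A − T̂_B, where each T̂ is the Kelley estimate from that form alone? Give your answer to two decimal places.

T̂_A = 0.605(63) + 0.395(72.4) = 66.7130
T̂_B = 0.736(57) + 0.264(70.9) = 60.6696
T̂_A − T̂_B = 6.0434

6.04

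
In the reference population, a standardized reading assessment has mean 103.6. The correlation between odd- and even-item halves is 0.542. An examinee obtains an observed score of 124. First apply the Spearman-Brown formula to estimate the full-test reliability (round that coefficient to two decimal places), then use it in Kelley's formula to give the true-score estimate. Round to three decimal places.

117.880

Spearman-Brown: ρ = 2r/(1 + r) = 2(0.542)/(1 + 0.542) = 1.0840/1.542 = 0.7030 → 0.70
Regress the observed score toward the mean by the unreliability: T̂ = 0.70·124 + 0.30·103.6 = 86.80 + 31.080 = 117.8800.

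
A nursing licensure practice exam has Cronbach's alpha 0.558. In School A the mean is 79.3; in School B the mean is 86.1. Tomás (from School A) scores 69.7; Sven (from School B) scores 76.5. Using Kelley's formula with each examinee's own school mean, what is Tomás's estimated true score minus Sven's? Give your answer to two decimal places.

-6.80

T̂_Tomás = 0.558(69.7) + 0.442(79.3) = 73.9432
T̂_Sven = 0.558(76.5) + 0.442(86.1) = 80.7432
Difference = 73.9432 − 80.7432 = -6.8000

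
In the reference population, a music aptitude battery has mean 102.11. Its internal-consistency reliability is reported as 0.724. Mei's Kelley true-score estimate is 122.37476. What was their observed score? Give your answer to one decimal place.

130.1

T̂ = ρX + (1 − ρ)μ  ⇒  X = (T̂ − (1 − ρ)μ) / ρ
X = (122.37476 − 0.276 × 102.11) / 0.724 = (122.37476 − 28.18236) / 0.724 = 94.19240 / 0.724 = 130.100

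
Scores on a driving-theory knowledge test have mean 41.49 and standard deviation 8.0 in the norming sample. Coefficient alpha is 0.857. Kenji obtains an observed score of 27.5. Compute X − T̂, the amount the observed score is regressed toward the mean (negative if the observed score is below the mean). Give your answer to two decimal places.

Regress the observed score toward the mean by the unreliability: T̂ = 0.857·27.5 + 0.143·41.49 = 23.5675 + 5.93307 = 29.5006.
X − T̂ = 27.5 − 29.501 = -2.001 → -2.00

-2.00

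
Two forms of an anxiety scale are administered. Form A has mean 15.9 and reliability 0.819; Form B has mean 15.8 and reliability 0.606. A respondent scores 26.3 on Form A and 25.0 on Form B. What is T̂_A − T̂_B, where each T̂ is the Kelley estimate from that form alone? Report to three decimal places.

T̂_A = 0.819(26.3) + 0.181(15.9) = 24.41760
T̂_B = 0.606(25.0) + 0.394(15.8) = 21.37520
T̂_A − T̂_B = 3.04240

3.042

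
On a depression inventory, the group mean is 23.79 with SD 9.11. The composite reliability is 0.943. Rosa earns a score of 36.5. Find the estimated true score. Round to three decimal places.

T̂ = ρX + (1 − ρ)μ
  = 0.943 × 36.5 + 0.057 × 23.79
  = 34.4195 + 1.35603
  = 35.7755
  ≈ 35.776

35.776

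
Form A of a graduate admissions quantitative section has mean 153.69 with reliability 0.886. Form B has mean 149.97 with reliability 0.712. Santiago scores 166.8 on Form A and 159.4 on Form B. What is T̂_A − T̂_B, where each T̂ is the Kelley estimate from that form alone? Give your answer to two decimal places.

T̂_A = 0.886(166.8) + 0.114(153.69) = 165.3055
T̂_B = 0.712(159.4) + 0.288(149.97) = 156.6842
T̂_A − T̂_B = 8.6213

8.62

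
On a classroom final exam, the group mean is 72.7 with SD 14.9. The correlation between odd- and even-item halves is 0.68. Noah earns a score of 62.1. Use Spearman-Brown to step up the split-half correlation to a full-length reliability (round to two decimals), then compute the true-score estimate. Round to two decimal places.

Spearman-Brown: ρ = 2r/(1 + r) = 2(0.68)/(1 + 0.68) = 1.360/1.68 = 0.8095 → 0.81
T̂ = ρX + (1 − ρ)μ
  = 0.81 × 62.1 + 0.19 × 72.7
  = 50.301 + 13.813
  = 64.114
  ≈ 64.11

64.11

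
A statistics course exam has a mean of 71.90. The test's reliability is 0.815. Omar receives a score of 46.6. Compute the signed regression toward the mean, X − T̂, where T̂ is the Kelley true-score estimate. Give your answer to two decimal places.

Kelley's formula gives T̂ = 0.815·46.6 + 0.185·71.90 = 37.9790 + 13.30150 = 51.2805.
X − T̂ = 46.6 − 51.281 = -4.681 → -4.68

-4.68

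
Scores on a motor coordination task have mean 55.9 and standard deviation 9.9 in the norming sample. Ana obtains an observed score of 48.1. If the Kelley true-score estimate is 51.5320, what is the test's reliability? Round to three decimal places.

T̂ = ρX + (1 − ρ)μ  ⇒  T̂ − μ = ρ(X − μ)
ρ = (T̂ − μ)/(X − μ) = (51.5320 − 55.9) / (48.1 − 55.9) = -4.3680 / -7.8 = 0.56000

0.560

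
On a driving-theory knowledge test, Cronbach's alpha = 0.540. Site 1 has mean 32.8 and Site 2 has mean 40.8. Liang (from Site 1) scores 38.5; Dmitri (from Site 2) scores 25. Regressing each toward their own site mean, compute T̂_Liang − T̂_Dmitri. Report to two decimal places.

T̂_Liang = 0.540(38.5) + 0.460(32.8) = 35.8780
T̂_Dmitri = 0.540(25) + 0.460(40.8) = 32.2680
Difference = 35.8780 − 32.2680 = 3.6100

3.61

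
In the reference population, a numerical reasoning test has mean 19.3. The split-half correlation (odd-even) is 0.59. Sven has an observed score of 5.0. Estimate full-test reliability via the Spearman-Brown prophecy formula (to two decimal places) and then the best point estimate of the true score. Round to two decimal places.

8.72

Spearman-Brown: ρ = 2r/(1 + r) = 2(0.59)/(1 + 0.59) = 1.180/1.59 = 0.7421 → 0.74
T̂ = 0.74(5.0) + 0.26(19.3) = 3.700 + 5.018 = 8.718 → 8.72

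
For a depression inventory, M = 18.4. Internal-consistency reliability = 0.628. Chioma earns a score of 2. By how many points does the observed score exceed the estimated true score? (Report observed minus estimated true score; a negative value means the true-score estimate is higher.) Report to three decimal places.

T̂ = ρX + (1 − ρ)μ
  = 0.628 × 2 + 0.372 × 18.4
  = 1.256 + 6.8448
  = 8.10080
  ≈ 8.1008
X − T̂ = 2 − 8.1008 = -6.1008 → -6.101

-6.101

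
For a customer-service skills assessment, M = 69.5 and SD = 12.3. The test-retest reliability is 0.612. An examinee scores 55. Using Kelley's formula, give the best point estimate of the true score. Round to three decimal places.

Kelley's formula gives T̂ = 0.612·55 + 0.388·69.5 = 33.660 + 26.9660 = 60.6260.

60.626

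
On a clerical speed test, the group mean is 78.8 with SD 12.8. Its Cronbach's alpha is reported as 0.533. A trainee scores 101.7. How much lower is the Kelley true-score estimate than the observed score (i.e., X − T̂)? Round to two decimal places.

Weight the observed score by reliability and the mean by (1 − reliability): T̂ = 0.533·101.7 + 0.467·78.8 = 54.2061 + 36.7996 = 91.0057.
X − T̂ = 101.7 − 91.006 = 10.694 → 10.69

10.69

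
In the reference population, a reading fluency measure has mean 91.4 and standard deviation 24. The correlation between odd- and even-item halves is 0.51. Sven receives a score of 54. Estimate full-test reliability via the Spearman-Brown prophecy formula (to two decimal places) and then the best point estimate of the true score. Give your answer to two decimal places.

Spearman-Brown: ρ = 2r/(1 + r) = 2(0.51)/(1 + 0.51) = 1.020/1.51 = 0.6755 → 0.68
T̂ = 0.68(54) + 0.32(91.4) = 36.72 + 29.248 = 65.968 → 65.97

65.97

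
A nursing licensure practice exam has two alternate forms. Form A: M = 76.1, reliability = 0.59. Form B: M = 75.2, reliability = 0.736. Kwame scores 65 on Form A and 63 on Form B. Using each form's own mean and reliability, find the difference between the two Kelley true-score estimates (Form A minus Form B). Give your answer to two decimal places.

T̂_A = 0.59(65) + 0.41(76.1) = 69.5510
T̂_B = 0.736(63) + 0.264(75.2) = 66.2208
T̂_A − T̂_B = 3.3302

3.33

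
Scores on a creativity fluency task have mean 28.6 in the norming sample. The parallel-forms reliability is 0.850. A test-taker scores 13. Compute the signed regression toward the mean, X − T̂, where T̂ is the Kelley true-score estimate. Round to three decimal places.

T̂ = 0.850(13) + 0.150(28.6) = 11.050 + 4.2900 = 15.34000 → 15.3400
X − T̂ = 13 − 15.3400 = -2.3400 → -2.340

-2.340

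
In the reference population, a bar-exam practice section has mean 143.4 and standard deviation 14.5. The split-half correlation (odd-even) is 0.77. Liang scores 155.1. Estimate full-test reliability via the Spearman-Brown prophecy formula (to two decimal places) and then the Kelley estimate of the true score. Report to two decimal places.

153.58

Spearman-Brown: ρ = 2r/(1 + r) = 2(0.77)/(1 + 0.77) = 1.540/1.77 = 0.8701 → 0.87
Weight the observed score by reliability and the mean by (1 − reliability): T̂ = 0.87·155.1 + 0.13·143.4 = 134.937 + 18.642 = 153.579.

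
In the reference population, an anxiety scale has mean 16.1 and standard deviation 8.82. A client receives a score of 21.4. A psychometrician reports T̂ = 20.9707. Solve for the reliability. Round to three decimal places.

T̂ = ρX + (1 − ρ)μ  ⇒  T̂ − μ = ρ(X − μ)
ρ = (T̂ − μ)/(X − μ) = (20.9707 − 16.1) / (21.4 − 16.1) = 4.8707 / 5.3 = 0.91900

0.919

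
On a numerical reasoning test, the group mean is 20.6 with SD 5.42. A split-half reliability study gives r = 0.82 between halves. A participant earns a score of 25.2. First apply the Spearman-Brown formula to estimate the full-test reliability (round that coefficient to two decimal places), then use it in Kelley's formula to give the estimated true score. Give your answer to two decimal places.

Spearman-Brown: ρ = 2r/(1 + r) = 2(0.82)/(1 + 0.82) = 1.640/1.82 = 0.9011 → 0.90
T̂ = 0.90(25.2) + 0.10(20.6) = 22.680 + 2.060 = 24.740 → 24.74

24.74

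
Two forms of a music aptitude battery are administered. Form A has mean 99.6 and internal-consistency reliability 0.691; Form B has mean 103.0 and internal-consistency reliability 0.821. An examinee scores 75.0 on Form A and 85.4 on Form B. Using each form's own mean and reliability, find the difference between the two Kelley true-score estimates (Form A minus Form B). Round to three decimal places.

T̂_A = 0.691(75.0) + 0.309(99.6) = 82.60140
T̂_B = 0.821(85.4) + 0.179(103.0) = 88.55040
T̂_A − T̂_B = -5.94900

-5.949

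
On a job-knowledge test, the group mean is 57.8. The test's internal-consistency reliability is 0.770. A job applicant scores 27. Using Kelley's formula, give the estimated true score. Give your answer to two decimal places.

T̂ = 0.770(27) + 0.230(57.8) = 20.790 + 13.2940 = 34.084 → 34.08

34.08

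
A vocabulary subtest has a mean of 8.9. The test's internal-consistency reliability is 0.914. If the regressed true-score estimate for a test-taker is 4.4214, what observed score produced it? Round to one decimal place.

T̂ = ρX + (1 − ρ)μ  ⇒  X = (T̂ − (1 − ρ)μ) / ρ
X = (4.4214 − 0.086 × 8.9) / 0.914 = (4.4214 − 0.7654) / 0.914 = 3.6560 / 0.914 = 4.000

4.0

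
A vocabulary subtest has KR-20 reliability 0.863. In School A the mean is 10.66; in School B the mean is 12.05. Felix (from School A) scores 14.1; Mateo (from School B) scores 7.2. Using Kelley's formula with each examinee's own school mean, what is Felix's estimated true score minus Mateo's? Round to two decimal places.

5.76

T̂_Felix = 0.863(14.1) + 0.137(10.66) = 13.6287
T̂_Mateo = 0.863(7.2) + 0.137(12.05) = 7.8645
Difference = 13.6287 − 7.8645 = 5.7643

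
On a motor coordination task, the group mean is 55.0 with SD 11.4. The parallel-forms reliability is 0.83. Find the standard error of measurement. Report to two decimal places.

SEM = SD · √(1 − ρ) = 11.4 × √0.17 = 11.4 × 0.4123 = 4.700

4.70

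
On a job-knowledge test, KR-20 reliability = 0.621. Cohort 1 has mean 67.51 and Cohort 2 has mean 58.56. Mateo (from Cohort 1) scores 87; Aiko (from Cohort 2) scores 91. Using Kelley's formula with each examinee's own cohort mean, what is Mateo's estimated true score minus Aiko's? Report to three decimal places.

0.908

T̂_Mateo = 0.621(87) + 0.379(67.51) = 79.61329
T̂_Aiko = 0.621(91) + 0.379(58.56) = 78.70524
Difference = 79.61329 − 78.70524 = 0.90805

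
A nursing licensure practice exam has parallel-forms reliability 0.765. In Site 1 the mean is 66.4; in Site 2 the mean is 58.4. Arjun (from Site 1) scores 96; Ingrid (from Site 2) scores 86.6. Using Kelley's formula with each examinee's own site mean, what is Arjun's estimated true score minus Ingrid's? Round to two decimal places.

9.07

T̂_Arjun = 0.765(96) + 0.235(66.4) = 89.0440
T̂_Ingrid = 0.765(86.6) + 0.235(58.4) = 79.9730
Difference = 89.0440 − 79.9730 = 9.0710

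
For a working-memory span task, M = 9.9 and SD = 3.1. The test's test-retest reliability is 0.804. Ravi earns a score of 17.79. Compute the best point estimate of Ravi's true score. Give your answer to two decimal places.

16.24

T̂ = 0.804(17.79) + 0.196(9.9) = 14.30316 + 1.9404 = 16.244 → 16.24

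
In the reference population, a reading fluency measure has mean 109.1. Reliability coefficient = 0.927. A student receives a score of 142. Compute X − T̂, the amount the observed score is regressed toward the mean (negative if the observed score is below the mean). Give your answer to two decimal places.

2.40

Kelley's formula gives T̂ = 0.927·142 + 0.073·109.1 = 131.634 + 7.9643 = 139.5983.
X − T̂ = 142 − 139.598 = 2.402 → 2.40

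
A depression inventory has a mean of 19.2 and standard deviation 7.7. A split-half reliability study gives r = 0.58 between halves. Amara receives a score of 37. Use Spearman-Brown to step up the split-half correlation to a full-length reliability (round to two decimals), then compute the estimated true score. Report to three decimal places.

32.194

Spearman-Brown: ρ = 2r/(1 + r) = 2(0.58)/(1 + 0.58) = 1.160/1.58 = 0.7342 → 0.73
T̂ = ρX + (1 − ρ)μ
  = 0.73 × 37 + 0.27 × 19.2
  = 27.01 + 5.184
  = 32.1940
  ≈ 32.194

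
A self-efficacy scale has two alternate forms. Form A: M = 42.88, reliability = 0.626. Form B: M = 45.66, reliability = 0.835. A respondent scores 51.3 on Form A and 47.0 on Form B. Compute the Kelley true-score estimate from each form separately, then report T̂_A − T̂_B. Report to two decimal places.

1.37

T̂_A = 0.626(51.3) + 0.374(42.88) = 48.1509
T̂_B = 0.835(47.0) + 0.165(45.66) = 46.7789
T̂_A − T̂_B = 1.3720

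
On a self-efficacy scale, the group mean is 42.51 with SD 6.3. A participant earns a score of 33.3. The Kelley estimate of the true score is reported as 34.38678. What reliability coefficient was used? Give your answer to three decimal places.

T̂ = ρX + (1 − ρ)μ  ⇒  T̂ − μ = ρ(X − μ)
ρ = (T̂ − μ)/(X − μ) = (34.38678 − 42.51) / (33.3 − 42.51) = -8.12322 / -9.21 = 0.88200

0.882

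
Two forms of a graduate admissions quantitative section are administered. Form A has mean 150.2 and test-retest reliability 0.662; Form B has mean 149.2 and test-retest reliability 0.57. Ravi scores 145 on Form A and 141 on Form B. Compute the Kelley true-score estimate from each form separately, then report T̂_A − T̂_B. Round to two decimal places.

2.23

T̂_A = 0.662(145) + 0.338(150.2) = 146.7576
T̂_B = 0.57(141) + 0.43(149.2) = 144.5260
T̂_A − T̂_B = 2.2316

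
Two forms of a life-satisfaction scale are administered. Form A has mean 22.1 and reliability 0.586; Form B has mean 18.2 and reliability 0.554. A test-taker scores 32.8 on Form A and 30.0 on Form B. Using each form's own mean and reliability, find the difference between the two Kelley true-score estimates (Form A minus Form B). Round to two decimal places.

3.63

T̂_A = 0.586(32.8) + 0.414(22.1) = 28.3702
T̂_B = 0.554(30.0) + 0.446(18.2) = 24.7372
T̂_A − T̂_B = 3.6330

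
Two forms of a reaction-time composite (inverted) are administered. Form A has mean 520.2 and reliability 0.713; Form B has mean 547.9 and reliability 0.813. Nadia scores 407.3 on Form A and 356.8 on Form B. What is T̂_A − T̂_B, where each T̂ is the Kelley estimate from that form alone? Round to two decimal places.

T̂_A = 0.713(407.3) + 0.287(520.2) = 439.7023
T̂_B = 0.813(356.8) + 0.187(547.9) = 392.5357
T̂_A − T̂_B = 47.1666

47.17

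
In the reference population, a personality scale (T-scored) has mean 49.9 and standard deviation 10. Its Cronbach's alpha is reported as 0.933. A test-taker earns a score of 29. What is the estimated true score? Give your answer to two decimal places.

30.40

T̂ = 0.933(29) + 0.067(49.9) = 27.057 + 3.3433 = 30.400 → 30.40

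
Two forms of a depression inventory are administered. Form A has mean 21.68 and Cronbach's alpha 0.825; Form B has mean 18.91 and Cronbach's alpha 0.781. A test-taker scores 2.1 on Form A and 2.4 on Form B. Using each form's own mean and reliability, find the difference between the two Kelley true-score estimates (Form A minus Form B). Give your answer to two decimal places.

T̂_A = 0.825(2.1) + 0.175(21.68) = 5.5265
T̂_B = 0.781(2.4) + 0.219(18.91) = 6.0157
T̂_A − T̂_B = -0.4892

-0.49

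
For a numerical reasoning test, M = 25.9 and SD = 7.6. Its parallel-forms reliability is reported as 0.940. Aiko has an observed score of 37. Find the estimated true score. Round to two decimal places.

Weight the observed score by reliability and the mean by (1 − reliability): T̂ = 0.940·37 + 0.060·25.9 = 34.780 + 1.5540 = 36.334.

36.33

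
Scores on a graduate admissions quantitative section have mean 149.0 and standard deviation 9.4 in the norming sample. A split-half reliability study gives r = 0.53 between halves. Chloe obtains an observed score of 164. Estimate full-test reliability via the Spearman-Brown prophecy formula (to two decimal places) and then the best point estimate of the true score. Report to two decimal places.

Spearman-Brown: ρ = 2r/(1 + r) = 2(0.53)/(1 + 0.53) = 1.060/1.53 = 0.6928 → 0.69
T̂ = 0.69(164) + 0.31(149.0) = 113.16 + 46.190 = 159.350 → 159.35

159.35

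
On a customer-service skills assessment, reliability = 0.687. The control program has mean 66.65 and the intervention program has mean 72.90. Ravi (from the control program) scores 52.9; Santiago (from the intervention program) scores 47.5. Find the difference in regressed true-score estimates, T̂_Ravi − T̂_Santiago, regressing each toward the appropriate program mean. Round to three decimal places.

T̂_Ravi = 0.687(52.9) + 0.313(66.65) = 57.20375
T̂_Santiago = 0.687(47.5) + 0.313(72.90) = 55.45020
Difference = 57.20375 − 55.45020 = 1.75355

1.754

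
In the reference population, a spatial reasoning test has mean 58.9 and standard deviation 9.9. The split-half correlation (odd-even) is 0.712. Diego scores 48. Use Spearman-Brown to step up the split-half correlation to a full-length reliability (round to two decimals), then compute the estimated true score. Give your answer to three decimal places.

Spearman-Brown: ρ = 2r/(1 + r) = 2(0.712)/(1 + 0.712) = 1.4240/1.712 = 0.8318 → 0.83
T̂ = ρX + (1 − ρ)μ
  = 0.83 × 48 + 0.17 × 58.9
  = 39.84 + 10.013
  = 49.8530
  ≈ 49.853

49.853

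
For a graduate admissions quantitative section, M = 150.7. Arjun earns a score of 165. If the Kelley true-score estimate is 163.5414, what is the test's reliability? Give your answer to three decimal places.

0.898

T̂ = ρX + (1 − ρ)μ  ⇒  T̂ − μ = ρ(X − μ)
ρ = (T̂ − μ)/(X − μ) = (163.5414 − 150.7) / (165 − 150.7) = 12.8414 / 14.3 = 0.89800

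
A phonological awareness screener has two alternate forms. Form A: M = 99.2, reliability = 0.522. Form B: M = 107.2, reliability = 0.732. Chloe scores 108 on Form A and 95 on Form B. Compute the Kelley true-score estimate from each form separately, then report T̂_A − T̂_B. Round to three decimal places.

5.524

T̂_A = 0.522(108) + 0.478(99.2) = 103.79360
T̂_B = 0.732(95) + 0.268(107.2) = 98.26960
T̂_A − T̂_B = 5.52400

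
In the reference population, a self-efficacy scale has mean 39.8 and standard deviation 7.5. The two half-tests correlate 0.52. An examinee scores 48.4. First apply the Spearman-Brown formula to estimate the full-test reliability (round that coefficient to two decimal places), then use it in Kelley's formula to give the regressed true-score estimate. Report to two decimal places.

Spearman-Brown: ρ = 2r/(1 + r) = 2(0.52)/(1 + 0.52) = 1.040/1.52 = 0.6842 → 0.68
T̂ = ρX + (1 − ρ)μ
  = 0.68 × 48.4 + 0.32 × 39.8
  = 32.912 + 12.736
  = 45.648
  ≈ 45.65

45.65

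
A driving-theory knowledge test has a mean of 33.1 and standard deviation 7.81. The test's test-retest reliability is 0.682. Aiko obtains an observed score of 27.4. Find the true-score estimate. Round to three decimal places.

29.213

Regress the observed score toward the mean by the unreliability: T̂ = 0.682·27.4 + 0.318·33.1 = 18.6868 + 10.5258 = 29.2126.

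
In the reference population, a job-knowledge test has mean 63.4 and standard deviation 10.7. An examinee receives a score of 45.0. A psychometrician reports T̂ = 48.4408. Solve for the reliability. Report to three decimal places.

T̂ = ρX + (1 − ρ)μ  ⇒  T̂ − μ = ρ(X − μ)
ρ = (T̂ − μ)/(X − μ) = (48.4408 − 63.4) / (45.0 − 63.4) = -14.9592 / -18.4 = 0.81300

0.813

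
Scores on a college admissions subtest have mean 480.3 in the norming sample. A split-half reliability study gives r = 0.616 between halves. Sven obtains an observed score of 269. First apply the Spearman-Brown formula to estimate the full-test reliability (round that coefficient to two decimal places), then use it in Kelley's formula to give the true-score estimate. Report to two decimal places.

319.71

Spearman-Brown: ρ = 2r/(1 + r) = 2(0.616)/(1 + 0.616) = 1.2320/1.616 = 0.7624 → 0.76
T̂ = 0.76(269) + 0.24(480.3) = 204.44 + 115.272 = 319.712 → 319.71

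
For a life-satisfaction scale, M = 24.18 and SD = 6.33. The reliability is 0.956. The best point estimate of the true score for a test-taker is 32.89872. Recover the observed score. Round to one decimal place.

T̂ = ρX + (1 − ρ)μ  ⇒  X = (T̂ − (1 − ρ)μ) / ρ
X = (32.89872 − 0.044 × 24.18) / 0.956 = (32.89872 − 1.06392) / 0.956 = 31.83480 / 0.956 = 33.300

33.3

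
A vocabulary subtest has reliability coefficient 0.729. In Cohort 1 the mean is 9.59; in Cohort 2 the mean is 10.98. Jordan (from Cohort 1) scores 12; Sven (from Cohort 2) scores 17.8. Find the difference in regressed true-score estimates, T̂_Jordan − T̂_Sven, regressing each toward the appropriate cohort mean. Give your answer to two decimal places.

T̂_Jordan = 0.729(12) + 0.271(9.59) = 11.3469
T̂_Sven = 0.729(17.8) + 0.271(10.98) = 15.9518
Difference = 11.3469 − 15.9518 = -4.6049

-4.60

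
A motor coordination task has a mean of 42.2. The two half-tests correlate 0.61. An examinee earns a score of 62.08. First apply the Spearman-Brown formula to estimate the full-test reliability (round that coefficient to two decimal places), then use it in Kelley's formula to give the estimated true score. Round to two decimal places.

57.31

Spearman-Brown: ρ = 2r/(1 + r) = 2(0.61)/(1 + 0.61) = 1.220/1.61 = 0.7578 → 0.76
T̂ = 0.76(62.08) + 0.24(42.2) = 47.1808 + 10.128 = 57.309 → 57.31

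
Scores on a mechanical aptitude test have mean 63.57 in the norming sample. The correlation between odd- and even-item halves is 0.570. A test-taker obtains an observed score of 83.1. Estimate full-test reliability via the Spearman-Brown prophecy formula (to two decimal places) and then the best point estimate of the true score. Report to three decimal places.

77.827

Spearman-Brown: ρ = 2r/(1 + r) = 2(0.570)/(1 + 0.570) = 1.1400/1.570 = 0.7261 → 0.73
Regress the observed score toward the mean by the unreliability: T̂ = 0.73·83.1 + 0.27·63.57 = 60.663 + 17.1639 = 77.8269.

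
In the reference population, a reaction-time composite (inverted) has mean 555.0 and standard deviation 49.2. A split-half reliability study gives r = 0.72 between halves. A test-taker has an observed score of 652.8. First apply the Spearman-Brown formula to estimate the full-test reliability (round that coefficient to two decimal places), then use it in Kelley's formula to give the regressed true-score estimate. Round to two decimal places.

Spearman-Brown: ρ = 2r/(1 + r) = 2(0.72)/(1 + 0.72) = 1.440/1.72 = 0.8372 → 0.84
Regress the observed score toward the mean by the unreliability: T̂ = 0.84·652.8 + 0.16·555.0 = 548.352 + 88.800 = 637.152.

637.15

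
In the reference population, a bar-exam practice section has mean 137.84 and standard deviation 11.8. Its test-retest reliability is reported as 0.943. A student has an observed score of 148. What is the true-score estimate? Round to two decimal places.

T̂ = ρX + (1 − ρ)μ
  = 0.943 × 148 + 0.057 × 137.84
  = 139.564 + 7.85688
  = 147.421
  ≈ 147.42

147.42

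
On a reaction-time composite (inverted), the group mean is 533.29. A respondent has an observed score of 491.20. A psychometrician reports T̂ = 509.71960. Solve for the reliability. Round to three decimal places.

0.560

T̂ = ρX + (1 − ρ)μ  ⇒  T̂ − μ = ρ(X − μ)
ρ = (T̂ − μ)/(X − μ) = (509.71960 − 533.29) / (491.20 − 533.29) = -23.57040 / -42.09 = 0.56000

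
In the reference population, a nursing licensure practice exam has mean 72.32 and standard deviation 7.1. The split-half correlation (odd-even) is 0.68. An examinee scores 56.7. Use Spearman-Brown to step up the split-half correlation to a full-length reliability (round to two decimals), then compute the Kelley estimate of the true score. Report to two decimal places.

Spearman-Brown: ρ = 2r/(1 + r) = 2(0.68)/(1 + 0.68) = 1.360/1.68 = 0.8095 → 0.81
Weight the observed score by reliability and the mean by (1 − reliability): T̂ = 0.81·56.7 + 0.19·72.32 = 45.927 + 13.7408 = 59.668.

59.67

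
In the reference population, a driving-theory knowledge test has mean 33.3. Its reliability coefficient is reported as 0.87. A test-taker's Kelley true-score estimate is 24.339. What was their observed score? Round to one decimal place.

23.0

T̂ = ρX + (1 − ρ)μ  ⇒  X = (T̂ − (1 − ρ)μ) / ρ
X = (24.339 − 0.13 × 33.3) / 0.87 = (24.339 − 4.329) / 0.87 = 20.010 / 0.87 = 23.000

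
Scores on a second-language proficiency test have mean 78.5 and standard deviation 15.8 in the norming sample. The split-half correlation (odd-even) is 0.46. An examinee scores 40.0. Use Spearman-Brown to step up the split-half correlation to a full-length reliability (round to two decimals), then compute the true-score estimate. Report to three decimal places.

Spearman-Brown: ρ = 2r/(1 + r) = 2(0.46)/(1 + 0.46) = 0.920/1.46 = 0.6301 → 0.63
T̂ = ρX + (1 − ρ)μ
  = 0.63 × 40.0 + 0.37 × 78.5
  = 25.200 + 29.045
  = 54.2450
  ≈ 54.245

54.245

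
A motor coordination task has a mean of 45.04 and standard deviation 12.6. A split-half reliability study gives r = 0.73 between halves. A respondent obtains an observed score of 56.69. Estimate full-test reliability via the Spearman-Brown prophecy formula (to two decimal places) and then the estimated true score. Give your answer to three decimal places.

54.826

Spearman-Brown: ρ = 2r/(1 + r) = 2(0.73)/(1 + 0.73) = 1.460/1.73 = 0.8439 → 0.84
Regress the observed score toward the mean by the unreliability: T̂ = 0.84·56.69 + 0.16·45.04 = 47.6196 + 7.2064 = 54.8260.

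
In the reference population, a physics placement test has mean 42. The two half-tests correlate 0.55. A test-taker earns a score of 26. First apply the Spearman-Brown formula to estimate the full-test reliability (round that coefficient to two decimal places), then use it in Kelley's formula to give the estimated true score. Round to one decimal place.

30.6

Spearman-Brown: ρ = 2r/(1 + r) = 2(0.55)/(1 + 0.55) = 1.100/1.55 = 0.7097 → 0.71
T̂ = 0.71(26) + 0.29(42) = 18.46 + 12.18 = 30.64 → 30.6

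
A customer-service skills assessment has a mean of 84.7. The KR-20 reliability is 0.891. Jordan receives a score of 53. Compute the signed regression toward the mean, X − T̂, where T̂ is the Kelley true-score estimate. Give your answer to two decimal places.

T̂ = 0.891(53) + 0.109(84.7) = 47.223 + 9.2323 = 56.4553 → 56.455
X − T̂ = 53 − 56.455 = -3.455 → -3.46

-3.46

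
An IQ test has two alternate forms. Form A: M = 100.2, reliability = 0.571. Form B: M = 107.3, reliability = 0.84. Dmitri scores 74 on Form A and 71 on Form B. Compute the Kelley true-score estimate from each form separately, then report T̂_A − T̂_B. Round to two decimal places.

8.43

T̂_A = 0.571(74) + 0.429(100.2) = 85.2398
T̂_B = 0.84(71) + 0.16(107.3) = 76.8080
T̂_A − T̂_B = 8.4318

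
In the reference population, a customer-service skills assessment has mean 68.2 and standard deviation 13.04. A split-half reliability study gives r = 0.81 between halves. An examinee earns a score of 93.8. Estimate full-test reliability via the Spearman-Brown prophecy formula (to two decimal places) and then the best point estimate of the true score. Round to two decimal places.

91.24

Spearman-Brown: ρ = 2r/(1 + r) = 2(0.81)/(1 + 0.81) = 1.620/1.81 = 0.8950 → 0.90
T̂ = 0.90(93.8) + 0.10(68.2) = 84.420 + 6.820 = 91.240 → 91.24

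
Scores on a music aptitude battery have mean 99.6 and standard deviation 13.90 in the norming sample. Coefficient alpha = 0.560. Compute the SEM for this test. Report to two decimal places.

9.22

SEM = SD · √(1 − ρ) = 13.90 × √0.440 = 13.90 × 0.6633 = 9.220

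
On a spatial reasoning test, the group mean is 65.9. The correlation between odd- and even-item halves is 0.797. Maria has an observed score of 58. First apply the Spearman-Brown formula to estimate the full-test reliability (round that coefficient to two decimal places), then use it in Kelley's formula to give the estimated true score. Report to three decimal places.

58.869

Spearman-Brown: ρ = 2r/(1 + r) = 2(0.797)/(1 + 0.797) = 1.5940/1.797 = 0.8870 → 0.89
Regress the observed score toward the mean by the unreliability: T̂ = 0.89·58 + 0.11·65.9 = 51.62 + 7.249 = 58.8690.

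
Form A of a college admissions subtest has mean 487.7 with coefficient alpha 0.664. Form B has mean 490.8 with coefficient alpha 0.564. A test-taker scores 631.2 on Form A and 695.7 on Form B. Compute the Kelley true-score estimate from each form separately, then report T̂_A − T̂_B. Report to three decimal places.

T̂_A = 0.664(631.2) + 0.336(487.7) = 582.98400
T̂_B = 0.564(695.7) + 0.436(490.8) = 606.36360
T̂_A − T̂_B = -23.37960

-23.380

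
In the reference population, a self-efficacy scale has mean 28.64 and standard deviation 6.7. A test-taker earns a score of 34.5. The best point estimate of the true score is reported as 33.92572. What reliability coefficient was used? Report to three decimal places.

0.902

T̂ = ρX + (1 − ρ)μ  ⇒  T̂ − μ = ρ(X − μ)
ρ = (T̂ − μ)/(X − μ) = (33.92572 − 28.64) / (34.5 − 28.64) = 5.28572 / 5.86 = 0.90200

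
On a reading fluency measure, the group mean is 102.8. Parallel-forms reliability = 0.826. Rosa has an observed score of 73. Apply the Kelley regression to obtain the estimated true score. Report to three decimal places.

T̂ = 0.826(73) + 0.174(102.8) = 60.298 + 17.8872 = 78.1852 → 78.185

78.185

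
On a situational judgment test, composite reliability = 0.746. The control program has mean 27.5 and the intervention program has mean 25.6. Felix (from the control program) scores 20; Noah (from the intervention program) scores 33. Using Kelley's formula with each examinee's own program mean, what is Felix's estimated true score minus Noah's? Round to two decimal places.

-9.22

T̂_Felix = 0.746(20) + 0.254(27.5) = 21.9050
T̂_Noah = 0.746(33) + 0.254(25.6) = 31.1204
Difference = 21.9050 − 31.1204 = -9.2154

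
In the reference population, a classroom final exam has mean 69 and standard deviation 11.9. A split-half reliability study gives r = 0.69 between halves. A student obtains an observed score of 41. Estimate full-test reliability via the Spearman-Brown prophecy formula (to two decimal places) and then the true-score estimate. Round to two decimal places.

Spearman-Brown: ρ = 2r/(1 + r) = 2(0.69)/(1 + 0.69) = 1.380/1.69 = 0.8166 → 0.82
T̂ = ρX + (1 − ρ)μ
  = 0.82 × 41 + 0.18 × 69
  = 33.62 + 12.42
  = 46.040
  ≈ 46.04

46.04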